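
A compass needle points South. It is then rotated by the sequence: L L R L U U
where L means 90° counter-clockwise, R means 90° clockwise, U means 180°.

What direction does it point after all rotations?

Start: South
  L (left (90° counter-clockwise)) -> East
  L (left (90° counter-clockwise)) -> North
  R (right (90° clockwise)) -> East
  L (left (90° counter-clockwise)) -> North
  U (U-turn (180°)) -> South
  U (U-turn (180°)) -> North
Final: North

Answer: Final heading: North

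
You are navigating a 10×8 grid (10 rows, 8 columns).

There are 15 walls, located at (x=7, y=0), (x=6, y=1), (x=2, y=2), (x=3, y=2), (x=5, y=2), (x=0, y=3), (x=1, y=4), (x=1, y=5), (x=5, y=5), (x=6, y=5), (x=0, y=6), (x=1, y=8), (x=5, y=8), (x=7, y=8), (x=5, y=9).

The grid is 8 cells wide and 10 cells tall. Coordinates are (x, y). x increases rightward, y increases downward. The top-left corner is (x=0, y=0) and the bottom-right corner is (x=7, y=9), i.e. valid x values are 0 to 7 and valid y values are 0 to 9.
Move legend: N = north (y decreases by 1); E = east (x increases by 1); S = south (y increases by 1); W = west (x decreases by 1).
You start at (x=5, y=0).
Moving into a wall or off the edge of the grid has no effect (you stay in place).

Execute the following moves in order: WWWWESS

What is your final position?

Answer: Final position: (x=2, y=1)

Derivation:
Start: (x=5, y=0)
  W (west): (x=5, y=0) -> (x=4, y=0)
  W (west): (x=4, y=0) -> (x=3, y=0)
  W (west): (x=3, y=0) -> (x=2, y=0)
  W (west): (x=2, y=0) -> (x=1, y=0)
  E (east): (x=1, y=0) -> (x=2, y=0)
  S (south): (x=2, y=0) -> (x=2, y=1)
  S (south): blocked, stay at (x=2, y=1)
Final: (x=2, y=1)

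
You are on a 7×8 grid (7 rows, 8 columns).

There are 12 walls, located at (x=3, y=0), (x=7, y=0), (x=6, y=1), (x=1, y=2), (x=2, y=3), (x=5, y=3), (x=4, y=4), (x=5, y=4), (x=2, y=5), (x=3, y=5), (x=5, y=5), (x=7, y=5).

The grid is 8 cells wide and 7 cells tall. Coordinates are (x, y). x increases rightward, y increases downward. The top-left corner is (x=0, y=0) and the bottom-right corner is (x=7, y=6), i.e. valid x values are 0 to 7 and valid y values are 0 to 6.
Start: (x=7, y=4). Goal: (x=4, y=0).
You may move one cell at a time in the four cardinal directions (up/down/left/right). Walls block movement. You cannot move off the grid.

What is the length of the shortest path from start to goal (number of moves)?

BFS from (x=7, y=4) until reaching (x=4, y=0):
  Distance 0: (x=7, y=4)
  Distance 1: (x=7, y=3), (x=6, y=4)
  Distance 2: (x=7, y=2), (x=6, y=3), (x=6, y=5)
  Distance 3: (x=7, y=1), (x=6, y=2), (x=6, y=6)
  Distance 4: (x=5, y=2), (x=5, y=6), (x=7, y=6)
  Distance 5: (x=5, y=1), (x=4, y=2), (x=4, y=6)
  Distance 6: (x=5, y=0), (x=4, y=1), (x=3, y=2), (x=4, y=3), (x=4, y=5), (x=3, y=6)
  Distance 7: (x=4, y=0), (x=6, y=0), (x=3, y=1), (x=2, y=2), (x=3, y=3), (x=2, y=6)  <- goal reached here
One shortest path (7 moves): (x=7, y=4) -> (x=6, y=4) -> (x=6, y=3) -> (x=6, y=2) -> (x=5, y=2) -> (x=4, y=2) -> (x=4, y=1) -> (x=4, y=0)

Answer: Shortest path length: 7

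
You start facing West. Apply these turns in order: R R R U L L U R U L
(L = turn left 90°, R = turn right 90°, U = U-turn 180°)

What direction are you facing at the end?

Start: West
  R (right (90° clockwise)) -> North
  R (right (90° clockwise)) -> East
  R (right (90° clockwise)) -> South
  U (U-turn (180°)) -> North
  L (left (90° counter-clockwise)) -> West
  L (left (90° counter-clockwise)) -> South
  U (U-turn (180°)) -> North
  R (right (90° clockwise)) -> East
  U (U-turn (180°)) -> West
  L (left (90° counter-clockwise)) -> South
Final: South

Answer: Final heading: South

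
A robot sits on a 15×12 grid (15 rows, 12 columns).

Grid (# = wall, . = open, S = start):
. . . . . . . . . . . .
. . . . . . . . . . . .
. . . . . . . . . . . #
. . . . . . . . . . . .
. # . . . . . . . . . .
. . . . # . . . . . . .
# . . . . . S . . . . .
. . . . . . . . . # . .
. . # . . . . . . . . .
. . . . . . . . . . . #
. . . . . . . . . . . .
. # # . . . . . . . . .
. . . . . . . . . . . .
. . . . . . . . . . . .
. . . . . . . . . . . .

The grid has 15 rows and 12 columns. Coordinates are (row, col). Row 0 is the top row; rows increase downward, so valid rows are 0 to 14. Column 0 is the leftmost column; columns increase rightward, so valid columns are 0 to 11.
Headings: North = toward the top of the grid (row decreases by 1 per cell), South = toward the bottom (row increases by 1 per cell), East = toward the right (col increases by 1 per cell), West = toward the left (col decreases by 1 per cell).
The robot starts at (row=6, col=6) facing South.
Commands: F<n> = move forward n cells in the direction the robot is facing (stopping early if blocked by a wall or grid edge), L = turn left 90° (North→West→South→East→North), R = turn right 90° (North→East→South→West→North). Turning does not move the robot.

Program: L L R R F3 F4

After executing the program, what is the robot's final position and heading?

Answer: Final position: (row=13, col=6), facing South

Derivation:
Start: (row=6, col=6), facing South
  L: turn left, now facing East
  L: turn left, now facing North
  R: turn right, now facing East
  R: turn right, now facing South
  F3: move forward 3, now at (row=9, col=6)
  F4: move forward 4, now at (row=13, col=6)
Final: (row=13, col=6), facing South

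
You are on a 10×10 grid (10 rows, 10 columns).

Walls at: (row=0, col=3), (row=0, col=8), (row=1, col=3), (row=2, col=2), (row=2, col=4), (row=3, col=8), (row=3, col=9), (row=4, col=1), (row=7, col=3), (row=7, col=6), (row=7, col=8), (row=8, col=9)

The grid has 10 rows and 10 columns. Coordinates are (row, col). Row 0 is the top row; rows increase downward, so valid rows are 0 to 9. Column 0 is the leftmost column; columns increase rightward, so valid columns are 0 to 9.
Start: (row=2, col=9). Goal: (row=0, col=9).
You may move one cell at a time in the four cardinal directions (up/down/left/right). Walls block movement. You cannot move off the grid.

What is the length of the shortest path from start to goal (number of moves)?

Answer: Shortest path length: 2

Derivation:
BFS from (row=2, col=9) until reaching (row=0, col=9):
  Distance 0: (row=2, col=9)
  Distance 1: (row=1, col=9), (row=2, col=8)
  Distance 2: (row=0, col=9), (row=1, col=8), (row=2, col=7)  <- goal reached here
One shortest path (2 moves): (row=2, col=9) -> (row=1, col=9) -> (row=0, col=9)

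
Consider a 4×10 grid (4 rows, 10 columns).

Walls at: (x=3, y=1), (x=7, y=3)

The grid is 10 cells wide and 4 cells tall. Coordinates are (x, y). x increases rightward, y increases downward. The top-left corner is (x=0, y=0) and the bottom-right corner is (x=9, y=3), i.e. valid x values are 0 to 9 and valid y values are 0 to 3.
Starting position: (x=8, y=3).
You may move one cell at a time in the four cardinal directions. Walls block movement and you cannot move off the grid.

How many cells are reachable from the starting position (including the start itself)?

BFS flood-fill from (x=8, y=3):
  Distance 0: (x=8, y=3)
  Distance 1: (x=8, y=2), (x=9, y=3)
  Distance 2: (x=8, y=1), (x=7, y=2), (x=9, y=2)
  Distance 3: (x=8, y=0), (x=7, y=1), (x=9, y=1), (x=6, y=2)
  Distance 4: (x=7, y=0), (x=9, y=0), (x=6, y=1), (x=5, y=2), (x=6, y=3)
  Distance 5: (x=6, y=0), (x=5, y=1), (x=4, y=2), (x=5, y=3)
  Distance 6: (x=5, y=0), (x=4, y=1), (x=3, y=2), (x=4, y=3)
  Distance 7: (x=4, y=0), (x=2, y=2), (x=3, y=3)
  Distance 8: (x=3, y=0), (x=2, y=1), (x=1, y=2), (x=2, y=3)
  Distance 9: (x=2, y=0), (x=1, y=1), (x=0, y=2), (x=1, y=3)
  Distance 10: (x=1, y=0), (x=0, y=1), (x=0, y=3)
  Distance 11: (x=0, y=0)
Total reachable: 38 (grid has 38 open cells total)

Answer: Reachable cells: 38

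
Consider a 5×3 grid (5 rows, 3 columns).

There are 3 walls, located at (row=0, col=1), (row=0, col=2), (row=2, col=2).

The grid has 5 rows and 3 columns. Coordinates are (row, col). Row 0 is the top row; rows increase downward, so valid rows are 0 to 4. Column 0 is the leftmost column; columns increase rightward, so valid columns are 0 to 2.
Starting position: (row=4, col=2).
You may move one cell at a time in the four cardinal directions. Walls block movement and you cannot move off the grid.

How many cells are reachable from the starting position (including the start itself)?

Answer: Reachable cells: 12

Derivation:
BFS flood-fill from (row=4, col=2):
  Distance 0: (row=4, col=2)
  Distance 1: (row=3, col=2), (row=4, col=1)
  Distance 2: (row=3, col=1), (row=4, col=0)
  Distance 3: (row=2, col=1), (row=3, col=0)
  Distance 4: (row=1, col=1), (row=2, col=0)
  Distance 5: (row=1, col=0), (row=1, col=2)
  Distance 6: (row=0, col=0)
Total reachable: 12 (grid has 12 open cells total)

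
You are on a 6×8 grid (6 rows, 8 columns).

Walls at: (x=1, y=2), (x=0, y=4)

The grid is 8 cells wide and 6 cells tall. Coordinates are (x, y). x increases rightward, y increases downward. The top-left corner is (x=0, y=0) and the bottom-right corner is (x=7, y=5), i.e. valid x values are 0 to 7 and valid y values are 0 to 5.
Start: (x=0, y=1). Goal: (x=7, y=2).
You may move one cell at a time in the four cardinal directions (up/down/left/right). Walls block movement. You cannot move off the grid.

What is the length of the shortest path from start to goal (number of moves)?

BFS from (x=0, y=1) until reaching (x=7, y=2):
  Distance 0: (x=0, y=1)
  Distance 1: (x=0, y=0), (x=1, y=1), (x=0, y=2)
  Distance 2: (x=1, y=0), (x=2, y=1), (x=0, y=3)
  Distance 3: (x=2, y=0), (x=3, y=1), (x=2, y=2), (x=1, y=3)
  Distance 4: (x=3, y=0), (x=4, y=1), (x=3, y=2), (x=2, y=3), (x=1, y=4)
  Distance 5: (x=4, y=0), (x=5, y=1), (x=4, y=2), (x=3, y=3), (x=2, y=4), (x=1, y=5)
  Distance 6: (x=5, y=0), (x=6, y=1), (x=5, y=2), (x=4, y=3), (x=3, y=4), (x=0, y=5), (x=2, y=5)
  Distance 7: (x=6, y=0), (x=7, y=1), (x=6, y=2), (x=5, y=3), (x=4, y=4), (x=3, y=5)
  Distance 8: (x=7, y=0), (x=7, y=2), (x=6, y=3), (x=5, y=4), (x=4, y=5)  <- goal reached here
One shortest path (8 moves): (x=0, y=1) -> (x=1, y=1) -> (x=2, y=1) -> (x=3, y=1) -> (x=4, y=1) -> (x=5, y=1) -> (x=6, y=1) -> (x=7, y=1) -> (x=7, y=2)

Answer: Shortest path length: 8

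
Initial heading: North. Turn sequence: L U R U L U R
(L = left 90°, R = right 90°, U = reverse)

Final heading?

Answer: Final heading: South

Derivation:
Start: North
  L (left (90° counter-clockwise)) -> West
  U (U-turn (180°)) -> East
  R (right (90° clockwise)) -> South
  U (U-turn (180°)) -> North
  L (left (90° counter-clockwise)) -> West
  U (U-turn (180°)) -> East
  R (right (90° clockwise)) -> South
Final: South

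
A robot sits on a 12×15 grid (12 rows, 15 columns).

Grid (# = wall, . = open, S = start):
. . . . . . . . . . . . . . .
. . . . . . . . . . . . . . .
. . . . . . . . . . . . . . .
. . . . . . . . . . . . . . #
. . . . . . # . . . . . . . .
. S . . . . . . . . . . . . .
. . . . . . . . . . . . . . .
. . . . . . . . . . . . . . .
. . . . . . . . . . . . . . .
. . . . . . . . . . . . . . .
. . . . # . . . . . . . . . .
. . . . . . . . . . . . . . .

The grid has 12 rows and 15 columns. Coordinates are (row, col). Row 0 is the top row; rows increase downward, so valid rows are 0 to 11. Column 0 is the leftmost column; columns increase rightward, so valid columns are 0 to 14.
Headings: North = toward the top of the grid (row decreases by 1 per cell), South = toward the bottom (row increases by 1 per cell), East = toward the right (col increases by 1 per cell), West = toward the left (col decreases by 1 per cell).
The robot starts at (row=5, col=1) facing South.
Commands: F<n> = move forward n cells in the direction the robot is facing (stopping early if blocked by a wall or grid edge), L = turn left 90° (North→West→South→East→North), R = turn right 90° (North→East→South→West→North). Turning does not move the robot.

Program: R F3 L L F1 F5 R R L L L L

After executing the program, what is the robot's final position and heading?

Start: (row=5, col=1), facing South
  R: turn right, now facing West
  F3: move forward 1/3 (blocked), now at (row=5, col=0)
  L: turn left, now facing South
  L: turn left, now facing East
  F1: move forward 1, now at (row=5, col=1)
  F5: move forward 5, now at (row=5, col=6)
  R: turn right, now facing South
  R: turn right, now facing West
  L: turn left, now facing South
  L: turn left, now facing East
  L: turn left, now facing North
  L: turn left, now facing West
Final: (row=5, col=6), facing West

Answer: Final position: (row=5, col=6), facing West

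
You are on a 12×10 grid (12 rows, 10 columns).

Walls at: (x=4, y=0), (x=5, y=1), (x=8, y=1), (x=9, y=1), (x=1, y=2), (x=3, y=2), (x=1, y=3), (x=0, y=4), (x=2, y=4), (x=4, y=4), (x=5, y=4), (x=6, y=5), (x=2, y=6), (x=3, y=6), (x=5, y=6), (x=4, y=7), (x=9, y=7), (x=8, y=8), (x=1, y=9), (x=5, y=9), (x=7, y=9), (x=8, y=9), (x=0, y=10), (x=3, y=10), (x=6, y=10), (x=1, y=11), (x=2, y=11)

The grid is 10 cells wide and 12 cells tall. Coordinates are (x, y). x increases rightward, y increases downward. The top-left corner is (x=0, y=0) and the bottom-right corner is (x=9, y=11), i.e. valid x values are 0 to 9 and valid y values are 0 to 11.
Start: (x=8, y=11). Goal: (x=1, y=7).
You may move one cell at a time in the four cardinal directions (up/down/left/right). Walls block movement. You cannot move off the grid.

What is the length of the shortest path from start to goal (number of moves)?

BFS from (x=8, y=11) until reaching (x=1, y=7):
  Distance 0: (x=8, y=11)
  Distance 1: (x=8, y=10), (x=7, y=11), (x=9, y=11)
  Distance 2: (x=7, y=10), (x=9, y=10), (x=6, y=11)
  Distance 3: (x=9, y=9), (x=5, y=11)
  Distance 4: (x=9, y=8), (x=5, y=10), (x=4, y=11)
  Distance 5: (x=4, y=10), (x=3, y=11)
  Distance 6: (x=4, y=9)
  Distance 7: (x=4, y=8), (x=3, y=9)
  Distance 8: (x=3, y=8), (x=5, y=8), (x=2, y=9)
  Distance 9: (x=3, y=7), (x=5, y=7), (x=2, y=8), (x=6, y=8), (x=2, y=10)
  Distance 10: (x=2, y=7), (x=6, y=7), (x=1, y=8), (x=7, y=8), (x=6, y=9), (x=1, y=10)
  Distance 11: (x=6, y=6), (x=1, y=7), (x=7, y=7), (x=0, y=8)  <- goal reached here
One shortest path (11 moves): (x=8, y=11) -> (x=7, y=11) -> (x=6, y=11) -> (x=5, y=11) -> (x=4, y=11) -> (x=4, y=10) -> (x=4, y=9) -> (x=3, y=9) -> (x=2, y=9) -> (x=2, y=8) -> (x=1, y=8) -> (x=1, y=7)

Answer: Shortest path length: 11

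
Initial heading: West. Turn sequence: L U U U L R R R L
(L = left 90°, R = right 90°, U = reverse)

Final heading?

Start: West
  L (left (90° counter-clockwise)) -> South
  U (U-turn (180°)) -> North
  U (U-turn (180°)) -> South
  U (U-turn (180°)) -> North
  L (left (90° counter-clockwise)) -> West
  R (right (90° clockwise)) -> North
  R (right (90° clockwise)) -> East
  R (right (90° clockwise)) -> South
  L (left (90° counter-clockwise)) -> East
Final: East

Answer: Final heading: East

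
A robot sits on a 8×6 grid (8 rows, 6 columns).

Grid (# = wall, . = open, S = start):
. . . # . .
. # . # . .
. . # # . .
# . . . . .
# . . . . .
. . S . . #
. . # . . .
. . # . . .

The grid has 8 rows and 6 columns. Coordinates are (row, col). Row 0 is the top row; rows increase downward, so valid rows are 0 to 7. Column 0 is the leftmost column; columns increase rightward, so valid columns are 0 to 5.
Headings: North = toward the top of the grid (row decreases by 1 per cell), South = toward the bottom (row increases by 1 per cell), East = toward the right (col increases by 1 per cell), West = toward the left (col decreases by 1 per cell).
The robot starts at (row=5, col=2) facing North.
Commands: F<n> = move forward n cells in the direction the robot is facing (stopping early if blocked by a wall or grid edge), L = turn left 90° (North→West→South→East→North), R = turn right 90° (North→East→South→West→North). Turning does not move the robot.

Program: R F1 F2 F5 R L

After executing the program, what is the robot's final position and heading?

Answer: Final position: (row=5, col=4), facing East

Derivation:
Start: (row=5, col=2), facing North
  R: turn right, now facing East
  F1: move forward 1, now at (row=5, col=3)
  F2: move forward 1/2 (blocked), now at (row=5, col=4)
  F5: move forward 0/5 (blocked), now at (row=5, col=4)
  R: turn right, now facing South
  L: turn left, now facing East
Final: (row=5, col=4), facing East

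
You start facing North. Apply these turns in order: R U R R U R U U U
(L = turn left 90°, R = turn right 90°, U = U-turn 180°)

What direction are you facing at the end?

Start: North
  R (right (90° clockwise)) -> East
  U (U-turn (180°)) -> West
  R (right (90° clockwise)) -> North
  R (right (90° clockwise)) -> East
  U (U-turn (180°)) -> West
  R (right (90° clockwise)) -> North
  U (U-turn (180°)) -> South
  U (U-turn (180°)) -> North
  U (U-turn (180°)) -> South
Final: South

Answer: Final heading: South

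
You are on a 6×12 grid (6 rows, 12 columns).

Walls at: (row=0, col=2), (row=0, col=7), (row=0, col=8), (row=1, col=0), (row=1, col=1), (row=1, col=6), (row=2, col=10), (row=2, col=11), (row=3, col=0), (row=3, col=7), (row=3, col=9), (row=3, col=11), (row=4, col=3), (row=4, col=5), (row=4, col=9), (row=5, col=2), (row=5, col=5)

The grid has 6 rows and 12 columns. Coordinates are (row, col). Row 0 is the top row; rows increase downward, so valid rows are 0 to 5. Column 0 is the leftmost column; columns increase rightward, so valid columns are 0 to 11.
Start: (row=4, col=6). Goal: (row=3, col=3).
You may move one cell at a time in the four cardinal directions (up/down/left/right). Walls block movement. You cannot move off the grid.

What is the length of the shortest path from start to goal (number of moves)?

BFS from (row=4, col=6) until reaching (row=3, col=3):
  Distance 0: (row=4, col=6)
  Distance 1: (row=3, col=6), (row=4, col=7), (row=5, col=6)
  Distance 2: (row=2, col=6), (row=3, col=5), (row=4, col=8), (row=5, col=7)
  Distance 3: (row=2, col=5), (row=2, col=7), (row=3, col=4), (row=3, col=8), (row=5, col=8)
  Distance 4: (row=1, col=5), (row=1, col=7), (row=2, col=4), (row=2, col=8), (row=3, col=3), (row=4, col=4), (row=5, col=9)  <- goal reached here
One shortest path (4 moves): (row=4, col=6) -> (row=3, col=6) -> (row=3, col=5) -> (row=3, col=4) -> (row=3, col=3)

Answer: Shortest path length: 4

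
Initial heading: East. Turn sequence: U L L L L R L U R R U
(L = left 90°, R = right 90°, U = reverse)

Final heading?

Start: East
  U (U-turn (180°)) -> West
  L (left (90° counter-clockwise)) -> South
  L (left (90° counter-clockwise)) -> East
  L (left (90° counter-clockwise)) -> North
  L (left (90° counter-clockwise)) -> West
  R (right (90° clockwise)) -> North
  L (left (90° counter-clockwise)) -> West
  U (U-turn (180°)) -> East
  R (right (90° clockwise)) -> South
  R (right (90° clockwise)) -> West
  U (U-turn (180°)) -> East
Final: East

Answer: Final heading: East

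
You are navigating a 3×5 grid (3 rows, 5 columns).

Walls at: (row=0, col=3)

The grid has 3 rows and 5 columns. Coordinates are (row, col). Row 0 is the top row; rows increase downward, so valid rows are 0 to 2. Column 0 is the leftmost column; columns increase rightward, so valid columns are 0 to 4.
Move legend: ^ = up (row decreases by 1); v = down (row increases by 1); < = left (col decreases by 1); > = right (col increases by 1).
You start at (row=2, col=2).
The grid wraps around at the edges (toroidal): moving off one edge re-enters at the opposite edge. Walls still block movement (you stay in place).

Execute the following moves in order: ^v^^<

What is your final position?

Start: (row=2, col=2)
  ^ (up): (row=2, col=2) -> (row=1, col=2)
  v (down): (row=1, col=2) -> (row=2, col=2)
  ^ (up): (row=2, col=2) -> (row=1, col=2)
  ^ (up): (row=1, col=2) -> (row=0, col=2)
  < (left): (row=0, col=2) -> (row=0, col=1)
Final: (row=0, col=1)

Answer: Final position: (row=0, col=1)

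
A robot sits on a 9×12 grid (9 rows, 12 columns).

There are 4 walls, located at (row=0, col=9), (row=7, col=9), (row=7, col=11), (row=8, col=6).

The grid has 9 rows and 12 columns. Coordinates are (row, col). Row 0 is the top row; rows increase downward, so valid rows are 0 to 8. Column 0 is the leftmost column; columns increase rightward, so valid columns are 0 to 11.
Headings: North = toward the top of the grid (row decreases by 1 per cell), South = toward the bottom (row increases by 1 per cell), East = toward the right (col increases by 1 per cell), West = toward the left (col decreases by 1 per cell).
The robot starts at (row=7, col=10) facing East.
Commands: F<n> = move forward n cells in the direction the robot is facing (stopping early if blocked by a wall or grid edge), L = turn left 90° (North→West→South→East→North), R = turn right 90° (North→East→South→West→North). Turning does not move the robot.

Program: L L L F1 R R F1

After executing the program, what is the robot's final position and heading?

Start: (row=7, col=10), facing East
  L: turn left, now facing North
  L: turn left, now facing West
  L: turn left, now facing South
  F1: move forward 1, now at (row=8, col=10)
  R: turn right, now facing West
  R: turn right, now facing North
  F1: move forward 1, now at (row=7, col=10)
Final: (row=7, col=10), facing North

Answer: Final position: (row=7, col=10), facing North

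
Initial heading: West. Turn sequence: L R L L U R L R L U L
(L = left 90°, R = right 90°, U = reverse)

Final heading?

Start: West
  L (left (90° counter-clockwise)) -> South
  R (right (90° clockwise)) -> West
  L (left (90° counter-clockwise)) -> South
  L (left (90° counter-clockwise)) -> East
  U (U-turn (180°)) -> West
  R (right (90° clockwise)) -> North
  L (left (90° counter-clockwise)) -> West
  R (right (90° clockwise)) -> North
  L (left (90° counter-clockwise)) -> West
  U (U-turn (180°)) -> East
  L (left (90° counter-clockwise)) -> North
Final: North

Answer: Final heading: North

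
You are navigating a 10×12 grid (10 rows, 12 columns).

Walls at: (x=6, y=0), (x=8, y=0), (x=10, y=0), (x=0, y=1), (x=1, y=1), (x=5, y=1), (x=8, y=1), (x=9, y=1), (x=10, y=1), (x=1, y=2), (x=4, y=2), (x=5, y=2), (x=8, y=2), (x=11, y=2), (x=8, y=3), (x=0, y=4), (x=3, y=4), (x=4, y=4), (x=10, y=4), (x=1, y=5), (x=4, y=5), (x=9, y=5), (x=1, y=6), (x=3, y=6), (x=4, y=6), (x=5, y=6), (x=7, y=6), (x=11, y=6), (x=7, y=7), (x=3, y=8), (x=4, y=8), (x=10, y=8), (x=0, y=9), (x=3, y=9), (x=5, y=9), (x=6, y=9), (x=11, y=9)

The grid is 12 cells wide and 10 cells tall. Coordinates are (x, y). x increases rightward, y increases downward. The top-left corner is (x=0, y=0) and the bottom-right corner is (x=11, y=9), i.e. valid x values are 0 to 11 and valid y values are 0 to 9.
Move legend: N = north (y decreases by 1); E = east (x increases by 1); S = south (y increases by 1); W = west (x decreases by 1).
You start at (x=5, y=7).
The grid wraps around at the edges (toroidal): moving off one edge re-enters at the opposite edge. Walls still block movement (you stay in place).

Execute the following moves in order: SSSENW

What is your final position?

Start: (x=5, y=7)
  S (south): (x=5, y=7) -> (x=5, y=8)
  S (south): blocked, stay at (x=5, y=8)
  S (south): blocked, stay at (x=5, y=8)
  E (east): (x=5, y=8) -> (x=6, y=8)
  N (north): (x=6, y=8) -> (x=6, y=7)
  W (west): (x=6, y=7) -> (x=5, y=7)
Final: (x=5, y=7)

Answer: Final position: (x=5, y=7)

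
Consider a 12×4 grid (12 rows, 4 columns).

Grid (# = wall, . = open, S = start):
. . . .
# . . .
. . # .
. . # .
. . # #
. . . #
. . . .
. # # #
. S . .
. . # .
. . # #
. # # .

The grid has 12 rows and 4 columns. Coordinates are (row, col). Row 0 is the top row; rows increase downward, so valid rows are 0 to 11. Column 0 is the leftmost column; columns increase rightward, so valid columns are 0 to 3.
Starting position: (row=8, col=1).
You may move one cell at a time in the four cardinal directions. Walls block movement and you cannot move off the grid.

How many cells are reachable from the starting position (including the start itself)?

Answer: Reachable cells: 33

Derivation:
BFS flood-fill from (row=8, col=1):
  Distance 0: (row=8, col=1)
  Distance 1: (row=8, col=0), (row=8, col=2), (row=9, col=1)
  Distance 2: (row=7, col=0), (row=8, col=3), (row=9, col=0), (row=10, col=1)
  Distance 3: (row=6, col=0), (row=9, col=3), (row=10, col=0)
  Distance 4: (row=5, col=0), (row=6, col=1), (row=11, col=0)
  Distance 5: (row=4, col=0), (row=5, col=1), (row=6, col=2)
  Distance 6: (row=3, col=0), (row=4, col=1), (row=5, col=2), (row=6, col=3)
  Distance 7: (row=2, col=0), (row=3, col=1)
  Distance 8: (row=2, col=1)
  Distance 9: (row=1, col=1)
  Distance 10: (row=0, col=1), (row=1, col=2)
  Distance 11: (row=0, col=0), (row=0, col=2), (row=1, col=3)
  Distance 12: (row=0, col=3), (row=2, col=3)
  Distance 13: (row=3, col=3)
Total reachable: 33 (grid has 34 open cells total)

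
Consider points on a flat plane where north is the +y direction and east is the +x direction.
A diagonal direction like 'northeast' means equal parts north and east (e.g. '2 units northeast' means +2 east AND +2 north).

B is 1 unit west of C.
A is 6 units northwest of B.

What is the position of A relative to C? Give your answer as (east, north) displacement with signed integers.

Answer: A is at (east=-7, north=6) relative to C.

Derivation:
Place C at the origin (east=0, north=0).
  B is 1 unit west of C: delta (east=-1, north=+0); B at (east=-1, north=0).
  A is 6 units northwest of B: delta (east=-6, north=+6); A at (east=-7, north=6).
Therefore A relative to C: (east=-7, north=6).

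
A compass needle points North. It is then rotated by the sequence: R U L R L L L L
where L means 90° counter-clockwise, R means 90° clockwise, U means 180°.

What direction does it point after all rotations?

Answer: Final heading: West

Derivation:
Start: North
  R (right (90° clockwise)) -> East
  U (U-turn (180°)) -> West
  L (left (90° counter-clockwise)) -> South
  R (right (90° clockwise)) -> West
  L (left (90° counter-clockwise)) -> South
  L (left (90° counter-clockwise)) -> East
  L (left (90° counter-clockwise)) -> North
  L (left (90° counter-clockwise)) -> West
Final: West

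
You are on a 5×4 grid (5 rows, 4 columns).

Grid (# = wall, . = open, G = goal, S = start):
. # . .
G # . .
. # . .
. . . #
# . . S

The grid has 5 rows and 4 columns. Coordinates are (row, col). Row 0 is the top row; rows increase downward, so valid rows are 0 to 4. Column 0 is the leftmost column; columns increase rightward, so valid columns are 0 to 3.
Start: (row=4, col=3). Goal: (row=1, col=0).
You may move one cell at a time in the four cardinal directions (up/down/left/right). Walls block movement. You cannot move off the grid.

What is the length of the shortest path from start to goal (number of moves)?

BFS from (row=4, col=3) until reaching (row=1, col=0):
  Distance 0: (row=4, col=3)
  Distance 1: (row=4, col=2)
  Distance 2: (row=3, col=2), (row=4, col=1)
  Distance 3: (row=2, col=2), (row=3, col=1)
  Distance 4: (row=1, col=2), (row=2, col=3), (row=3, col=0)
  Distance 5: (row=0, col=2), (row=1, col=3), (row=2, col=0)
  Distance 6: (row=0, col=3), (row=1, col=0)  <- goal reached here
One shortest path (6 moves): (row=4, col=3) -> (row=4, col=2) -> (row=4, col=1) -> (row=3, col=1) -> (row=3, col=0) -> (row=2, col=0) -> (row=1, col=0)

Answer: Shortest path length: 6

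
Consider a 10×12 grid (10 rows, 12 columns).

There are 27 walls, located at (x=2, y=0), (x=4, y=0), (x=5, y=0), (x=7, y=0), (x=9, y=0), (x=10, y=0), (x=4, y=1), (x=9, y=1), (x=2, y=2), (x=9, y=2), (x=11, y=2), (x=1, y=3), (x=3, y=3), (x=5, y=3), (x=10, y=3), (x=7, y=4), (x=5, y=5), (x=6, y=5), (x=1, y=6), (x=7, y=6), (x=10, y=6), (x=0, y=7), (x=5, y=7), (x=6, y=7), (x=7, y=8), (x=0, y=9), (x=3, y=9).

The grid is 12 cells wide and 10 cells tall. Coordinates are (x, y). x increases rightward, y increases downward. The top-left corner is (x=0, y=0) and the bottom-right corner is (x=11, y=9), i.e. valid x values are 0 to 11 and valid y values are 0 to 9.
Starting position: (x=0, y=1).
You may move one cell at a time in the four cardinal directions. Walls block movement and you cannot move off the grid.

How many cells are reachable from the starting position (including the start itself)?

BFS flood-fill from (x=0, y=1):
  Distance 0: (x=0, y=1)
  Distance 1: (x=0, y=0), (x=1, y=1), (x=0, y=2)
  Distance 2: (x=1, y=0), (x=2, y=1), (x=1, y=2), (x=0, y=3)
  Distance 3: (x=3, y=1), (x=0, y=4)
  Distance 4: (x=3, y=0), (x=3, y=2), (x=1, y=4), (x=0, y=5)
  Distance 5: (x=4, y=2), (x=2, y=4), (x=1, y=5), (x=0, y=6)
  Distance 6: (x=5, y=2), (x=2, y=3), (x=4, y=3), (x=3, y=4), (x=2, y=5)
  Distance 7: (x=5, y=1), (x=6, y=2), (x=4, y=4), (x=3, y=5), (x=2, y=6)
  Distance 8: (x=6, y=1), (x=7, y=2), (x=6, y=3), (x=5, y=4), (x=4, y=5), (x=3, y=6), (x=2, y=7)
  Distance 9: (x=6, y=0), (x=7, y=1), (x=8, y=2), (x=7, y=3), (x=6, y=4), (x=4, y=6), (x=1, y=7), (x=3, y=7), (x=2, y=8)
  Distance 10: (x=8, y=1), (x=8, y=3), (x=5, y=6), (x=4, y=7), (x=1, y=8), (x=3, y=8), (x=2, y=9)
  Distance 11: (x=8, y=0), (x=9, y=3), (x=8, y=4), (x=6, y=6), (x=0, y=8), (x=4, y=8), (x=1, y=9)
  Distance 12: (x=9, y=4), (x=8, y=5), (x=5, y=8), (x=4, y=9)
  Distance 13: (x=10, y=4), (x=7, y=5), (x=9, y=5), (x=8, y=6), (x=6, y=8), (x=5, y=9)
  Distance 14: (x=11, y=4), (x=10, y=5), (x=9, y=6), (x=8, y=7), (x=6, y=9)
  Distance 15: (x=11, y=3), (x=11, y=5), (x=7, y=7), (x=9, y=7), (x=8, y=8), (x=7, y=9)
  Distance 16: (x=11, y=6), (x=10, y=7), (x=9, y=8), (x=8, y=9)
  Distance 17: (x=11, y=7), (x=10, y=8), (x=9, y=9)
  Distance 18: (x=11, y=8), (x=10, y=9)
  Distance 19: (x=11, y=9)
Total reachable: 89 (grid has 93 open cells total)

Answer: Reachable cells: 89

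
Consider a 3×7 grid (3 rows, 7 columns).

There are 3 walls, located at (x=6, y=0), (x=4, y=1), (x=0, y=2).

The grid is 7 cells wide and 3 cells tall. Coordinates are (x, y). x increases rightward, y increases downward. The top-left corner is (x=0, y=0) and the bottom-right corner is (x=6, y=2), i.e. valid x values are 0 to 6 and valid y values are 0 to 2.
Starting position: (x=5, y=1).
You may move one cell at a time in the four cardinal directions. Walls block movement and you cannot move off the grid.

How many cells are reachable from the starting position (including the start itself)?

BFS flood-fill from (x=5, y=1):
  Distance 0: (x=5, y=1)
  Distance 1: (x=5, y=0), (x=6, y=1), (x=5, y=2)
  Distance 2: (x=4, y=0), (x=4, y=2), (x=6, y=2)
  Distance 3: (x=3, y=0), (x=3, y=2)
  Distance 4: (x=2, y=0), (x=3, y=1), (x=2, y=2)
  Distance 5: (x=1, y=0), (x=2, y=1), (x=1, y=2)
  Distance 6: (x=0, y=0), (x=1, y=1)
  Distance 7: (x=0, y=1)
Total reachable: 18 (grid has 18 open cells total)

Answer: Reachable cells: 18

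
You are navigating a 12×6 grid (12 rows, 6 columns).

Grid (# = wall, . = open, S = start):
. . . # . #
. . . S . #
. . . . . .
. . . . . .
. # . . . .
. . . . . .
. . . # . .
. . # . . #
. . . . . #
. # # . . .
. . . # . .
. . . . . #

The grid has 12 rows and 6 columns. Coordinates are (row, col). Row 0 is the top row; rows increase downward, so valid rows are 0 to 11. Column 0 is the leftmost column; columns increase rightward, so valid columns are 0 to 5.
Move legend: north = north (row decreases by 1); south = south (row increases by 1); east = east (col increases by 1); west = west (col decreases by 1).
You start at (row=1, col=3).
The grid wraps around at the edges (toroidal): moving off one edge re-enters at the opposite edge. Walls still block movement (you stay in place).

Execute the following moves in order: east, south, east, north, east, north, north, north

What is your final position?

Start: (row=1, col=3)
  east (east): (row=1, col=3) -> (row=1, col=4)
  south (south): (row=1, col=4) -> (row=2, col=4)
  east (east): (row=2, col=4) -> (row=2, col=5)
  north (north): blocked, stay at (row=2, col=5)
  east (east): (row=2, col=5) -> (row=2, col=0)
  north (north): (row=2, col=0) -> (row=1, col=0)
  north (north): (row=1, col=0) -> (row=0, col=0)
  north (north): (row=0, col=0) -> (row=11, col=0)
Final: (row=11, col=0)

Answer: Final position: (row=11, col=0)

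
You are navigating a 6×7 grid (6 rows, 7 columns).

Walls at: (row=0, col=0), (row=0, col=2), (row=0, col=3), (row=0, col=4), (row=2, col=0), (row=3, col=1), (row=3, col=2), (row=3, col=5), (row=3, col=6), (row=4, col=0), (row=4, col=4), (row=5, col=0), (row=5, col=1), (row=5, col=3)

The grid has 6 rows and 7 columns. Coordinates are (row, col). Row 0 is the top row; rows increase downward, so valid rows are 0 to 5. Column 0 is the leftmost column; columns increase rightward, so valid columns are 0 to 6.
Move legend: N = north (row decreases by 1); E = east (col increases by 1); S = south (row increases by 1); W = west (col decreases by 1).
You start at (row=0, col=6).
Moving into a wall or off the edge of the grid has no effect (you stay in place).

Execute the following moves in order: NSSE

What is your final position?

Start: (row=0, col=6)
  N (north): blocked, stay at (row=0, col=6)
  S (south): (row=0, col=6) -> (row=1, col=6)
  S (south): (row=1, col=6) -> (row=2, col=6)
  E (east): blocked, stay at (row=2, col=6)
Final: (row=2, col=6)

Answer: Final position: (row=2, col=6)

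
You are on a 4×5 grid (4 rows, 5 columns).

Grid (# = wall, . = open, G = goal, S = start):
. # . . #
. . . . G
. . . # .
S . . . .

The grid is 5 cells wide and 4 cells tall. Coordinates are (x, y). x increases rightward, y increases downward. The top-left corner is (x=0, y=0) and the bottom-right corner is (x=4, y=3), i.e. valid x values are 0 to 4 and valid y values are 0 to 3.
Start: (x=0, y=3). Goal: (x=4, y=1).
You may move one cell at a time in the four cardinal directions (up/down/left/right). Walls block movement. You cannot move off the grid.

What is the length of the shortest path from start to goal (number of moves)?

Answer: Shortest path length: 6

Derivation:
BFS from (x=0, y=3) until reaching (x=4, y=1):
  Distance 0: (x=0, y=3)
  Distance 1: (x=0, y=2), (x=1, y=3)
  Distance 2: (x=0, y=1), (x=1, y=2), (x=2, y=3)
  Distance 3: (x=0, y=0), (x=1, y=1), (x=2, y=2), (x=3, y=3)
  Distance 4: (x=2, y=1), (x=4, y=3)
  Distance 5: (x=2, y=0), (x=3, y=1), (x=4, y=2)
  Distance 6: (x=3, y=0), (x=4, y=1)  <- goal reached here
One shortest path (6 moves): (x=0, y=3) -> (x=1, y=3) -> (x=2, y=3) -> (x=3, y=3) -> (x=4, y=3) -> (x=4, y=2) -> (x=4, y=1)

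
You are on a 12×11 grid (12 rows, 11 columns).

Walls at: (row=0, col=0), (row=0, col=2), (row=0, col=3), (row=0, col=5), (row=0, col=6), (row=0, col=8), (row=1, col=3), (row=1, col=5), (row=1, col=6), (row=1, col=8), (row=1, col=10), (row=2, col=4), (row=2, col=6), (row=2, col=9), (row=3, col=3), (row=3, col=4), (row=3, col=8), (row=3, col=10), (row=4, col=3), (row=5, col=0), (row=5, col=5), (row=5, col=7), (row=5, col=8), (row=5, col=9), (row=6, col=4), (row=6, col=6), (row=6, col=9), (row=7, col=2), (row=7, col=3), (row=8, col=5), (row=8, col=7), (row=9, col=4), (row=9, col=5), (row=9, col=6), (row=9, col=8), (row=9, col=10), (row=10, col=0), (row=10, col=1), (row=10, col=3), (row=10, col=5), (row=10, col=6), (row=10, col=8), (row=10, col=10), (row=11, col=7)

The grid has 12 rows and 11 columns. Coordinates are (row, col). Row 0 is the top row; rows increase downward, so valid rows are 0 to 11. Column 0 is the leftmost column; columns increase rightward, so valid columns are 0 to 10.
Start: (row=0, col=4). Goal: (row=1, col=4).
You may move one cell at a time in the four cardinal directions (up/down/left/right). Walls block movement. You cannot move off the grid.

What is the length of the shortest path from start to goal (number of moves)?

Answer: Shortest path length: 1

Derivation:
BFS from (row=0, col=4) until reaching (row=1, col=4):
  Distance 0: (row=0, col=4)
  Distance 1: (row=1, col=4)  <- goal reached here
One shortest path (1 moves): (row=0, col=4) -> (row=1, col=4)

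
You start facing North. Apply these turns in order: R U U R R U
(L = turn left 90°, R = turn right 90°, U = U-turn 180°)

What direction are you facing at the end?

Answer: Final heading: East

Derivation:
Start: North
  R (right (90° clockwise)) -> East
  U (U-turn (180°)) -> West
  U (U-turn (180°)) -> East
  R (right (90° clockwise)) -> South
  R (right (90° clockwise)) -> West
  U (U-turn (180°)) -> East
Final: East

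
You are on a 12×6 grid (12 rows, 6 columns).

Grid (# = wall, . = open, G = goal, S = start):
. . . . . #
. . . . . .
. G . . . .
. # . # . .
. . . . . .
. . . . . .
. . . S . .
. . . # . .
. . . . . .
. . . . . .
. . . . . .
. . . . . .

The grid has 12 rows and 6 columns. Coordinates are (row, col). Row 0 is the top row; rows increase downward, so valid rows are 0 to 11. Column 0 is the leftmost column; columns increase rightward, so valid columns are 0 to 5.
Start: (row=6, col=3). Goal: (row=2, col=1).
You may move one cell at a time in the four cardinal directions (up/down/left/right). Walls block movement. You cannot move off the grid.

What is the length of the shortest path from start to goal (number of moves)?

Answer: Shortest path length: 6

Derivation:
BFS from (row=6, col=3) until reaching (row=2, col=1):
  Distance 0: (row=6, col=3)
  Distance 1: (row=5, col=3), (row=6, col=2), (row=6, col=4)
  Distance 2: (row=4, col=3), (row=5, col=2), (row=5, col=4), (row=6, col=1), (row=6, col=5), (row=7, col=2), (row=7, col=4)
  Distance 3: (row=4, col=2), (row=4, col=4), (row=5, col=1), (row=5, col=5), (row=6, col=0), (row=7, col=1), (row=7, col=5), (row=8, col=2), (row=8, col=4)
  Distance 4: (row=3, col=2), (row=3, col=4), (row=4, col=1), (row=4, col=5), (row=5, col=0), (row=7, col=0), (row=8, col=1), (row=8, col=3), (row=8, col=5), (row=9, col=2), (row=9, col=4)
  Distance 5: (row=2, col=2), (row=2, col=4), (row=3, col=5), (row=4, col=0), (row=8, col=0), (row=9, col=1), (row=9, col=3), (row=9, col=5), (row=10, col=2), (row=10, col=4)
  Distance 6: (row=1, col=2), (row=1, col=4), (row=2, col=1), (row=2, col=3), (row=2, col=5), (row=3, col=0), (row=9, col=0), (row=10, col=1), (row=10, col=3), (row=10, col=5), (row=11, col=2), (row=11, col=4)  <- goal reached here
One shortest path (6 moves): (row=6, col=3) -> (row=6, col=2) -> (row=5, col=2) -> (row=4, col=2) -> (row=3, col=2) -> (row=2, col=2) -> (row=2, col=1)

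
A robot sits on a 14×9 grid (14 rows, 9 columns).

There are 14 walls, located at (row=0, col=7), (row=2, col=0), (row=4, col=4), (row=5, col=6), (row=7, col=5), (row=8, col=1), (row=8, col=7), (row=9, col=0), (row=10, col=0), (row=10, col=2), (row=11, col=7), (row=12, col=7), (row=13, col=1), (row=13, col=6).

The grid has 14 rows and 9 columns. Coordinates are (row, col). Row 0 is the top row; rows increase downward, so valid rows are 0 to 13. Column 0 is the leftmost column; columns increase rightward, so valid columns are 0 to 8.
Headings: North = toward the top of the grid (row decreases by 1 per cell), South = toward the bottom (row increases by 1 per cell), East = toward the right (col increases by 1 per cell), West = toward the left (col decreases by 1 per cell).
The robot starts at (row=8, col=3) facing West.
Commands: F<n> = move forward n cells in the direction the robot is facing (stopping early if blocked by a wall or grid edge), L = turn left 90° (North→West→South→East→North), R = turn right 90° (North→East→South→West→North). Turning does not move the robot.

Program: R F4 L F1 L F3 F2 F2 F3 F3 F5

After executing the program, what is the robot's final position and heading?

Answer: Final position: (row=9, col=2), facing South

Derivation:
Start: (row=8, col=3), facing West
  R: turn right, now facing North
  F4: move forward 4, now at (row=4, col=3)
  L: turn left, now facing West
  F1: move forward 1, now at (row=4, col=2)
  L: turn left, now facing South
  F3: move forward 3, now at (row=7, col=2)
  F2: move forward 2, now at (row=9, col=2)
  F2: move forward 0/2 (blocked), now at (row=9, col=2)
  F3: move forward 0/3 (blocked), now at (row=9, col=2)
  F3: move forward 0/3 (blocked), now at (row=9, col=2)
  F5: move forward 0/5 (blocked), now at (row=9, col=2)
Final: (row=9, col=2), facing South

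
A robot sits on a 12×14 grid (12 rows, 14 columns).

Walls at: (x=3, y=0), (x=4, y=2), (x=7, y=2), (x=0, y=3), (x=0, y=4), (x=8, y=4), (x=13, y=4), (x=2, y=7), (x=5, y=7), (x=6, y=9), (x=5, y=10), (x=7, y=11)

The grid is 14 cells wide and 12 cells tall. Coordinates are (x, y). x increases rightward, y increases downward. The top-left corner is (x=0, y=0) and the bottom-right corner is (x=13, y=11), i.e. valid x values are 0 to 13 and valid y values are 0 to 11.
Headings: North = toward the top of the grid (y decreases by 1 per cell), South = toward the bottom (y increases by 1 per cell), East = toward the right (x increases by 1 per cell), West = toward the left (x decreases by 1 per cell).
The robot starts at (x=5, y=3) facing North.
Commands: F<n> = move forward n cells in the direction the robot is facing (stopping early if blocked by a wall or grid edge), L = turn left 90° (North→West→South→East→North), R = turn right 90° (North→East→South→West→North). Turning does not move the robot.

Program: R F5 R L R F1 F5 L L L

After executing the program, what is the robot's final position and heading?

Start: (x=5, y=3), facing North
  R: turn right, now facing East
  F5: move forward 5, now at (x=10, y=3)
  R: turn right, now facing South
  L: turn left, now facing East
  R: turn right, now facing South
  F1: move forward 1, now at (x=10, y=4)
  F5: move forward 5, now at (x=10, y=9)
  L: turn left, now facing East
  L: turn left, now facing North
  L: turn left, now facing West
Final: (x=10, y=9), facing West

Answer: Final position: (x=10, y=9), facing West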